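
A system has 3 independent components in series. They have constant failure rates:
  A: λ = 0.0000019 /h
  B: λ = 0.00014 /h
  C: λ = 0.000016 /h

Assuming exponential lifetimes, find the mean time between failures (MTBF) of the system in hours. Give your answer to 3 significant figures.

6330

Series of exponential components: λ_sys = Σ λ_i
λ_sys = 0.0000019 + 0.00014 + 0.000016 = 1.5790e-04 /h
MTBF = 1 / λ_sys = 6330 h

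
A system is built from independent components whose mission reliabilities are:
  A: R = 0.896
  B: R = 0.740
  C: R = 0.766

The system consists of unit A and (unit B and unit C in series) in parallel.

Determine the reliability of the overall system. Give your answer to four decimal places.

0.9550

Series (B and C): 0.740000 × 0.766000 = 0.566840
Parallel (A and [0.566840]): 1 − (1 − 0.896000)(1 − 0.566840) = 0.9550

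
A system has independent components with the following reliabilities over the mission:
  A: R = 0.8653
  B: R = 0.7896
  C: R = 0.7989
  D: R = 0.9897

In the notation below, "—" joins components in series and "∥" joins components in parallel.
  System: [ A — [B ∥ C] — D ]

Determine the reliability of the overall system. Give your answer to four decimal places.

Parallel (B and C): 1 − (1 − 0.789600)(1 − 0.798900) = 0.957689
Series (A, [0.957689], and D): 0.865300 × 0.957689 × 0.989700 = 0.8202

0.8202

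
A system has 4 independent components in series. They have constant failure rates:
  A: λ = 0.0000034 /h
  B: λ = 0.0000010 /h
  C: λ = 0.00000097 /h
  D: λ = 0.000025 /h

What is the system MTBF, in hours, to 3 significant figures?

Series of exponential components: λ_sys = Σ λ_i
λ_sys = 0.0000034 + 0.0000010 + 0.00000097 + 0.000025 = 3.0370e-05 /h
MTBF = 1 / λ_sys = 32900 h

32900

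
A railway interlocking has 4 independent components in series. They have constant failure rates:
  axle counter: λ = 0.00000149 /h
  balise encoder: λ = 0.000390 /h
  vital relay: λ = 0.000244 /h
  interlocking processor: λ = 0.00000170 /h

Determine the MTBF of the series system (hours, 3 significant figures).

1570

Series of exponential components: λ_sys = Σ λ_i
λ_sys = 0.00000149 + 0.000390 + 0.000244 + 0.00000170 = 6.3719e-04 /h
MTBF = 1 / λ_sys = 1570 h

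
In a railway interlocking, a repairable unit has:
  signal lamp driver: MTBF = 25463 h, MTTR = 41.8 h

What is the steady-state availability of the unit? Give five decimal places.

0.99836

A(signal lamp driver) = MTBF/(MTBF+MTTR) = 25463/(25463+41.8) = 0.99836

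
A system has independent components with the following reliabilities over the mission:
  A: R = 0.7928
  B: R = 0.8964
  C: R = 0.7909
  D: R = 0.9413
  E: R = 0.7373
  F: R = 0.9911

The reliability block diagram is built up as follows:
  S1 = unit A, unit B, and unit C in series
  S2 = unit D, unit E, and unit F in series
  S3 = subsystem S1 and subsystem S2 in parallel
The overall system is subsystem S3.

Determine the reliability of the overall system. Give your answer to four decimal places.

Series (A, B, and C): 0.792800 × 0.896400 × 0.790900 = 0.562066
Series (D, E, and F): 0.941300 × 0.737300 × 0.991100 = 0.687844
Parallel ([0.562066] and [0.687844]): 1 − (1 − 0.562066)(1 − 0.687844) = 0.8633

0.8633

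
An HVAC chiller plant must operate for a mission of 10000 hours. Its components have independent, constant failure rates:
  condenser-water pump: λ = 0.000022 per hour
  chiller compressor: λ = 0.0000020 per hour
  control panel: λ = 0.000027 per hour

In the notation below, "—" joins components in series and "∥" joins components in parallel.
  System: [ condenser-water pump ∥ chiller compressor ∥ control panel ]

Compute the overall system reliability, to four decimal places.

0.9991

R(condenser-water pump) = exp(−0.000022 × 10000) = 0.802519
R(chiller compressor) = exp(−0.0000020 × 10000) = 0.980199
R(control panel) = exp(−0.000027 × 10000) = 0.763379
Parallel (condenser-water pump, chiller compressor, and control panel): 1 − (1 − 0.802519)(1 − 0.980199)(1 − 0.763379) = 0.9991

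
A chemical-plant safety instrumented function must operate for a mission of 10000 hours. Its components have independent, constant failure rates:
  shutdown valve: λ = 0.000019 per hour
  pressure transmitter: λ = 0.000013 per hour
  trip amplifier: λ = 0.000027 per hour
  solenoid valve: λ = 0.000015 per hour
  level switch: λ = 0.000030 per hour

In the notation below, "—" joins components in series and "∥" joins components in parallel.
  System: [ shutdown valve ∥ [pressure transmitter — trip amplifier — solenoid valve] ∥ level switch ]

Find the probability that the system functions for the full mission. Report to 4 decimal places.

R(shutdown valve) = exp(−0.000019 × 10000) = 0.826959
R(pressure transmitter) = exp(−0.000013 × 10000) = 0.878095
R(trip amplifier) = exp(−0.000027 × 10000) = 0.763379
R(solenoid valve) = exp(−0.000015 × 10000) = 0.860708
R(level switch) = exp(−0.000030 × 10000) = 0.740818
Series (pressure transmitter, trip amplifier, and solenoid valve): 0.878095 × 0.763379 × 0.860708 = 0.576949
Parallel (shutdown valve, [0.576949], and level switch): 1 − (1 − 0.826959)(1 − 0.576949)(1 − 0.740818) = 0.9810

0.9810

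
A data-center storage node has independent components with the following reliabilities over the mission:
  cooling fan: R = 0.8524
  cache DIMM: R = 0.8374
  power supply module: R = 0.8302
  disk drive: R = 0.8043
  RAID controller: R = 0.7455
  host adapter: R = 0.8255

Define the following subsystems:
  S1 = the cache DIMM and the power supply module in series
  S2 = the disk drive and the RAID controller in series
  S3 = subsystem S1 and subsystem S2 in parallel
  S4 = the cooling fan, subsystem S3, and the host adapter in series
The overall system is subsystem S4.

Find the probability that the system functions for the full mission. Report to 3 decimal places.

0.618

Series (cache DIMM and power supply module): 0.83740 × 0.83020 = 0.69521
Series (disk drive and RAID controller): 0.80430 × 0.74550 = 0.59961
Parallel ([0.69521] and [0.59961]): 1 − (1 − 0.69521)(1 − 0.59961) = 0.87797
Series (cooling fan, [0.87797], and host adapter): 0.85240 × 0.87797 × 0.82550 = 0.618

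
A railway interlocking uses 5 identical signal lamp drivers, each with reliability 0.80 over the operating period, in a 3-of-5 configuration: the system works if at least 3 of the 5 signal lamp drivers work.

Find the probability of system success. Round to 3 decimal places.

0.942

R = Σ_{i=3}^{5} C(5,i) p^i (1−p)^{5−i} with p = 0.80
C(5,3)·0.80^3·0.20^2 = 0.20480
C(5,4)·0.80^4·0.20^1 = 0.40960
C(5,5)·0.80^5·0.20^0 = 0.32768
Sum = 0.942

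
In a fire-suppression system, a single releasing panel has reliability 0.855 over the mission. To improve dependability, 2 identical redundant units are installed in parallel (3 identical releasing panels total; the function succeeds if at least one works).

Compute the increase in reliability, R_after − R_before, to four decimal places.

0.1420

R_before = 0.855
R_after = 1 − (1 − 0.855)^3 = 0.9970
ΔR = 0.9970 − 0.855 = 0.1420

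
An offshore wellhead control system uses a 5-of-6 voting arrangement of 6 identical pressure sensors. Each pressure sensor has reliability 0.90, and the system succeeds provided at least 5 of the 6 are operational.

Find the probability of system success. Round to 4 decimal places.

0.8857

R = Σ_{i=5}^{6} C(6,i) p^i (1−p)^{6−i} with p = 0.90
C(6,5)·0.90^5·0.10^1 = 0.354294
C(6,6)·0.90^6·0.10^0 = 0.531441
Sum = 0.8857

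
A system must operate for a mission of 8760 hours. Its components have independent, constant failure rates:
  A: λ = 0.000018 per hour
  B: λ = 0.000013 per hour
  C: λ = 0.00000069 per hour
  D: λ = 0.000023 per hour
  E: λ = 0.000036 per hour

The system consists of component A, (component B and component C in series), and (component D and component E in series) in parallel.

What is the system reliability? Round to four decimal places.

0.9933

R(A) = exp(−0.000018 × 8760) = 0.854123
R(B) = exp(−0.000013 × 8760) = 0.892365
R(C) = exp(−0.00000069 × 8760) = 0.993974
R(D) = exp(−0.000023 × 8760) = 0.817520
R(E) = exp(−0.000036 × 8760) = 0.729526
Series (B and C): 0.892365 × 0.993974 = 0.886988
Series (D and E): 0.817520 × 0.729526 = 0.596402
Parallel (A, [0.886988], and [0.596402]): 1 − (1 − 0.854123)(1 − 0.886988)(1 − 0.596402) = 0.9933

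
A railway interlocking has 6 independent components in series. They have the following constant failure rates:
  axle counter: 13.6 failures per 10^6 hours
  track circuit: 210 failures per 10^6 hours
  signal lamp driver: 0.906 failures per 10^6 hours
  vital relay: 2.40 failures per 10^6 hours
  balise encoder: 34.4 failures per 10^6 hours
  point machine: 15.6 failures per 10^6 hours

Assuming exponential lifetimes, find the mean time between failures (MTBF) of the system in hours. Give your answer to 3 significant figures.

3610

Series of exponential components: λ_sys = Σ λ_i
λ_sys = 0.0000136 + 0.000210 + 0.000000906 + 0.00000240 + 0.0000344 + 0.0000156 = 2.7691e-04 /h
MTBF = 1 / λ_sys = 3610 h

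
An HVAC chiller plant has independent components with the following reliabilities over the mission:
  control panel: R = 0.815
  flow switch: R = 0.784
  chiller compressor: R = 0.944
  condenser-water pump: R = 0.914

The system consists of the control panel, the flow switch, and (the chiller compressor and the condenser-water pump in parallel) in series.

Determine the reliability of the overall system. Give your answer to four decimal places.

Parallel (chiller compressor and condenser-water pump): 1 − (1 − 0.944000)(1 − 0.914000) = 0.995184
Series (control panel, flow switch, and [0.995184]): 0.815000 × 0.784000 × 0.995184 = 0.6359

0.6359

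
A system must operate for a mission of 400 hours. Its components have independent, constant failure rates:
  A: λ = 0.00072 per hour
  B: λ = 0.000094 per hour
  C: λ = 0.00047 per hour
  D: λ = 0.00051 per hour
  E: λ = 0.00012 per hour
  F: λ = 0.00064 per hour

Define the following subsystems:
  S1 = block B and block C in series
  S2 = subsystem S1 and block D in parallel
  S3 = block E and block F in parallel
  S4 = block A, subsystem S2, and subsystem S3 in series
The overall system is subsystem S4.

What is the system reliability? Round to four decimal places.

0.7142

R(A) = exp(−0.00072 × 400) = 0.749762
R(B) = exp(−0.000094 × 400) = 0.963098
R(C) = exp(−0.00047 × 400) = 0.828615
R(D) = exp(−0.00051 × 400) = 0.815462
R(E) = exp(−0.00012 × 400) = 0.953134
R(F) = exp(−0.00064 × 400) = 0.774142
Series (B and C): 0.963098 × 0.828615 = 0.798037
Parallel ([0.798037] and D): 1 − (1 − 0.798037)(1 − 0.815462) = 0.962730
Parallel (E and F): 1 − (1 − 0.953134)(1 − 0.774142) = 0.989415
Series (A, [0.962730], and [0.989415]): 0.749762 × 0.962730 × 0.989415 = 0.7142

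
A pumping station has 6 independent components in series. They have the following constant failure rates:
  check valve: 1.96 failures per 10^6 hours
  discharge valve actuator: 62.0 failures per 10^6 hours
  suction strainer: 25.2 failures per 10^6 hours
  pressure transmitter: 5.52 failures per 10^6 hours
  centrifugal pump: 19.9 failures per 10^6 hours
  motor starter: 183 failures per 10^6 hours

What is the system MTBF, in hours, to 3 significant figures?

3360

Series of exponential components: λ_sys = Σ λ_i
λ_sys = 0.00000196 + 0.0000620 + 0.0000252 + 0.00000552 + 0.0000199 + 0.000183 = 2.9758e-04 /h
MTBF = 1 / λ_sys = 3360 h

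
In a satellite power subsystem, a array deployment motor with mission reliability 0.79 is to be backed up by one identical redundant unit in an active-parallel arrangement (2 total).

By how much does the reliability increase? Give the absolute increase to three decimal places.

0.166

R_before = 0.79
R_after = 1 − (1 − 0.79)^2 = 0.956
ΔR = 0.956 − 0.79 = 0.166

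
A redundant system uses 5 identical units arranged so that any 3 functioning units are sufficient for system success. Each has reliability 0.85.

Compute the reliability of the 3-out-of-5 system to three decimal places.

0.973

R = Σ_{i=3}^{5} C(5,i) p^i (1−p)^{5−i} with p = 0.85
C(5,3)·0.85^3·0.15^2 = 0.13818
C(5,4)·0.85^4·0.15^1 = 0.39150
C(5,5)·0.85^5·0.15^0 = 0.44371
Sum = 0.973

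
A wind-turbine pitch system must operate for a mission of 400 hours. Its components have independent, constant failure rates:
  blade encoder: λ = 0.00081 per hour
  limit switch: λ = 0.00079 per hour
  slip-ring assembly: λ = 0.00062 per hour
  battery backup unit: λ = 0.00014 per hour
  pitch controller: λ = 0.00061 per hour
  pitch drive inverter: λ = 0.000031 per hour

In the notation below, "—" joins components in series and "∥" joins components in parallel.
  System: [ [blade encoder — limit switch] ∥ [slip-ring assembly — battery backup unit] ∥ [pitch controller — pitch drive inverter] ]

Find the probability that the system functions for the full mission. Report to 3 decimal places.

0.972

R(blade encoder) = exp(−0.00081 × 400) = 0.72325
R(limit switch) = exp(−0.00079 × 400) = 0.72906
R(slip-ring assembly) = exp(−0.00062 × 400) = 0.78036
R(battery backup unit) = exp(−0.00014 × 400) = 0.94554
R(pitch controller) = exp(−0.00061 × 400) = 0.78349
R(pitch drive inverter) = exp(−0.000031 × 400) = 0.98768
Series (blade encoder and limit switch): 0.72325 × 0.72906 = 0.52729
Series (slip-ring assembly and battery backup unit): 0.78036 × 0.94554 = 0.73786
Series (pitch controller and pitch drive inverter): 0.78349 × 0.98768 = 0.77384
Parallel ([0.52729], [0.73786], and [0.77384]): 1 − (1 − 0.52729)(1 − 0.73786)(1 − 0.77384) = 0.972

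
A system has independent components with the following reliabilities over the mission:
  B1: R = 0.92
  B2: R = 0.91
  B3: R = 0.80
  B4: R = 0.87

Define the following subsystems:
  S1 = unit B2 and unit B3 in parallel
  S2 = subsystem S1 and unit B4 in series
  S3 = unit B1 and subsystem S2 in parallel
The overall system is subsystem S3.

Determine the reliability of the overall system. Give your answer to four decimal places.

Parallel (B2 and B3): 1 − (1 − 0.910000)(1 − 0.800000) = 0.982000
Series ([0.982000] and B4): 0.982000 × 0.870000 = 0.854340
Parallel (B1 and [0.854340]): 1 − (1 − 0.920000)(1 − 0.854340) = 0.9883

0.9883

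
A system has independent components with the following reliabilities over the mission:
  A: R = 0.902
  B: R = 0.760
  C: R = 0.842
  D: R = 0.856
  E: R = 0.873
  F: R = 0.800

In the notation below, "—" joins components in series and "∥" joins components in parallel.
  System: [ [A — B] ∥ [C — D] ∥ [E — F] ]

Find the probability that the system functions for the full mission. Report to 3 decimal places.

Series (A and B): 0.90200 × 0.76000 = 0.68552
Series (C and D): 0.84200 × 0.85600 = 0.72075
Series (E and F): 0.87300 × 0.80000 = 0.69840
Parallel ([0.68552], [0.72075], and [0.69840]): 1 − (1 − 0.68552)(1 − 0.72075)(1 − 0.69840) = 0.974

0.974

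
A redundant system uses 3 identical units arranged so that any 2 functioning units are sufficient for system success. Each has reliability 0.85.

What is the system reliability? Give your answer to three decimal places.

0.939

R = Σ_{i=2}^{3} C(3,i) p^i (1−p)^{3−i} with p = 0.85
C(3,2)·0.85^2·0.15^1 = 0.32513
C(3,3)·0.85^3·0.15^0 = 0.61413
Sum = 0.939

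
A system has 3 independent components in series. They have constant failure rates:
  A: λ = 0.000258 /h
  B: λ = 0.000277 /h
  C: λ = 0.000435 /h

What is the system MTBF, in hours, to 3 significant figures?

1030

Series of exponential components: λ_sys = Σ λ_i
λ_sys = 0.000258 + 0.000277 + 0.000435 = 9.7000e-04 /h
MTBF = 1 / λ_sys = 1030 h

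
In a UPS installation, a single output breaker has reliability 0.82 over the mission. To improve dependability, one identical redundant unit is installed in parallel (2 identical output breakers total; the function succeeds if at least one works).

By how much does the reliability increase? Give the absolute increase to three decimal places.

0.148

R_before = 0.82
R_after = 1 − (1 − 0.82)^2 = 0.968
ΔR = 0.968 − 0.82 = 0.148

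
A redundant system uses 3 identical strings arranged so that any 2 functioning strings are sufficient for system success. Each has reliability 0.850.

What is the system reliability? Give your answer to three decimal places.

0.939

R = Σ_{i=2}^{3} C(3,i) p^i (1−p)^{3−i} with p = 0.850
C(3,2)·0.850^2·0.150^1 = 0.32513
C(3,3)·0.850^3·0.150^0 = 0.61413
Sum = 0.939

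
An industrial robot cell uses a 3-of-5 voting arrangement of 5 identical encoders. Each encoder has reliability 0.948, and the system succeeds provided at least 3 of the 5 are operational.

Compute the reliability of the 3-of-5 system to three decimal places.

R = Σ_{i=3}^{5} C(5,i) p^i (1−p)^{5−i} with p = 0.948
C(5,3)·0.948^3·0.052^2 = 0.02304
C(5,4)·0.948^4·0.052^1 = 0.20999
C(5,5)·0.948^5·0.052^0 = 0.76567
Sum = 0.999

0.999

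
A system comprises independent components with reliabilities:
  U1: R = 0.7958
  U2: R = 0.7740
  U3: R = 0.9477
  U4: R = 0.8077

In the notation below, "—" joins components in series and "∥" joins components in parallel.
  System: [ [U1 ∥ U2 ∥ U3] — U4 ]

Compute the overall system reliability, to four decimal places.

0.8058

Parallel (U1, U2, and U3): 1 − (1 − 0.795800)(1 − 0.774000)(1 − 0.947700) = 0.997586
Series ([0.997586] and U4): 0.997586 × 0.807700 = 0.8058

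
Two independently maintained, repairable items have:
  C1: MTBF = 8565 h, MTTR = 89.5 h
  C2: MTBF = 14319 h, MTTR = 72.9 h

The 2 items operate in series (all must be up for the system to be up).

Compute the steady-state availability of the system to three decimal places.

0.985

A(C1) = MTBF/(MTBF+MTTR) = 8565/(8565+89.5) = 0.989659
A(C2) = MTBF/(MTBF+MTTR) = 14319/(14319+72.9) = 0.994935
Series availability: 0.989659 × 0.994935 = 0.985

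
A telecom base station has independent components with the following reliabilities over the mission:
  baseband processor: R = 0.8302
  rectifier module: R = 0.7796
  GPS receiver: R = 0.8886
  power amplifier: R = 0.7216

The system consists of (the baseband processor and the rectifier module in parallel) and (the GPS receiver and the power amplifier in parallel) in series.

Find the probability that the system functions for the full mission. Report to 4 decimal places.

Parallel (baseband processor and rectifier module): 1 − (1 − 0.830200)(1 − 0.779600) = 0.962576
Parallel (GPS receiver and power amplifier): 1 − (1 − 0.888600)(1 − 0.721600) = 0.968986
Series ([0.962576] and [0.968986]): 0.962576 × 0.968986 = 0.9327

0.9327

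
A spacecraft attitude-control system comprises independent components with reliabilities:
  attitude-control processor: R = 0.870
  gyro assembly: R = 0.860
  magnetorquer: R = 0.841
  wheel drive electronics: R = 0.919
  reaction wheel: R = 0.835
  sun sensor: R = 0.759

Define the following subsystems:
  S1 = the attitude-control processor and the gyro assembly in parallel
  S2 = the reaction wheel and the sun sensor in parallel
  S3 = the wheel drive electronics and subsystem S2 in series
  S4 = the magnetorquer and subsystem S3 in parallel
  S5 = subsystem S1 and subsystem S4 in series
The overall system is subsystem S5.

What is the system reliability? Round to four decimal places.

0.9635

Parallel (attitude-control processor and gyro assembly): 1 − (1 − 0.870000)(1 − 0.860000) = 0.981800
Parallel (reaction wheel and sun sensor): 1 − (1 − 0.835000)(1 − 0.759000) = 0.960235
Series (wheel drive electronics and [0.960235]): 0.919000 × 0.960235 = 0.882456
Parallel (magnetorquer and [0.882456]): 1 − (1 − 0.841000)(1 − 0.882456) = 0.981311
Series ([0.981800] and [0.981311]): 0.981800 × 0.981311 = 0.9635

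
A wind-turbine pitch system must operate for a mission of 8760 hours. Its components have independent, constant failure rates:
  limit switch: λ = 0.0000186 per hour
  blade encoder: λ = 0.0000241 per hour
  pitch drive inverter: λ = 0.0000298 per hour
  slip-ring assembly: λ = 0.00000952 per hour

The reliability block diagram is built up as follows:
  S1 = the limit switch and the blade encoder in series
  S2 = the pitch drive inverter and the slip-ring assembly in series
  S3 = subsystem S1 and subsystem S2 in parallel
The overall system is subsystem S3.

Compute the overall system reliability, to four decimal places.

0.9091

R(limit switch) = exp(−0.0000186 × 8760) = 0.849646
R(blade encoder) = exp(−0.0000241 × 8760) = 0.809680
R(pitch drive inverter) = exp(−0.0000298 × 8760) = 0.770244
R(slip-ring assembly) = exp(−0.00000952 × 8760) = 0.919987
Series (limit switch and blade encoder): 0.849646 × 0.809680 = 0.687941
Series (pitch drive inverter and slip-ring assembly): 0.770244 × 0.919987 = 0.708614
Parallel ([0.687941] and [0.708614]): 1 − (1 − 0.687941)(1 − 0.708614) = 0.9091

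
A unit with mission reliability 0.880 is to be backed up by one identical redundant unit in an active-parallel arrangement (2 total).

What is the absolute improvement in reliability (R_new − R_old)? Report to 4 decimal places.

R_before = 0.880
R_after = 1 − (1 − 0.880)^2 = 0.9856
ΔR = 0.9856 − 0.880 = 0.1056

0.1056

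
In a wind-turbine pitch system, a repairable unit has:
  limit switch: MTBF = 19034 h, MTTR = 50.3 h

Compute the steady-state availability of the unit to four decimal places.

0.9974

A(limit switch) = MTBF/(MTBF+MTTR) = 19034/(19034+50.3) = 0.9974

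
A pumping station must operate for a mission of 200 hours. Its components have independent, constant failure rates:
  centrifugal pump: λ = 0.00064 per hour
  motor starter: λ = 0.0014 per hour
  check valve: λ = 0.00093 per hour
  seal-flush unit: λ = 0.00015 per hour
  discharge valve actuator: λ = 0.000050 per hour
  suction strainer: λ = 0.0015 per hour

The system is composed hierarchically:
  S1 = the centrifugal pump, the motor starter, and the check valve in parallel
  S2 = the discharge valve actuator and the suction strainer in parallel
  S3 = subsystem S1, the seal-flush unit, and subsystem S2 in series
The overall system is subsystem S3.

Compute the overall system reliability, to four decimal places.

0.9631

R(centrifugal pump) = exp(−0.00064 × 200) = 0.879853
R(motor starter) = exp(−0.0014 × 200) = 0.755784
R(check valve) = exp(−0.00093 × 200) = 0.830274
R(seal-flush unit) = exp(−0.00015 × 200) = 0.970446
R(discharge valve actuator) = exp(−0.000050 × 200) = 0.990050
R(suction strainer) = exp(−0.0015 × 200) = 0.740818
Parallel (centrifugal pump, motor starter, and check valve): 1 − (1 − 0.879853)(1 − 0.755784)(1 − 0.830274) = 0.995020
Parallel (discharge valve actuator and suction strainer): 1 − (1 − 0.990050)(1 − 0.740818) = 0.997421
Series ([0.995020], seal-flush unit, and [0.997421]): 0.995020 × 0.970446 × 0.997421 = 0.9631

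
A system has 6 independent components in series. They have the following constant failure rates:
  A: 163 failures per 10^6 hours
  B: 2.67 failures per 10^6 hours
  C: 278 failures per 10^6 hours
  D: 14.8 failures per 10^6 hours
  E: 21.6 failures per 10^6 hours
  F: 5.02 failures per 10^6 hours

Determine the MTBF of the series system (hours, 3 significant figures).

Series of exponential components: λ_sys = Σ λ_i
λ_sys = 0.000163 + 0.00000267 + 0.000278 + 0.0000148 + 0.0000216 + 0.00000502 = 4.8509e-04 /h
MTBF = 1 / λ_sys = 2060 h

2060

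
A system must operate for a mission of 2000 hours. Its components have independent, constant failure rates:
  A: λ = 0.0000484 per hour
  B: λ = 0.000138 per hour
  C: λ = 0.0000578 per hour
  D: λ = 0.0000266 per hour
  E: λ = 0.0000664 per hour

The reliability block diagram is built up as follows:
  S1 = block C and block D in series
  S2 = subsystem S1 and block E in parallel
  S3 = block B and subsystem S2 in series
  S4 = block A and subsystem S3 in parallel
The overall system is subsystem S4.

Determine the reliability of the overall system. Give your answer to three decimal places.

R(A) = exp(−0.0000484 × 2000) = 0.90774
R(B) = exp(−0.000138 × 2000) = 0.75881
R(C) = exp(−0.0000578 × 2000) = 0.89083
R(D) = exp(−0.0000266 × 2000) = 0.94819
R(E) = exp(−0.0000664 × 2000) = 0.87564
Series (C and D): 0.89083 × 0.94819 = 0.84468
Parallel ([0.84468] and E): 1 − (1 − 0.84468)(1 − 0.87564) = 0.98068
Series (B and [0.98068]): 0.75881 × 0.98068 = 0.74415
Parallel (A and [0.74415]): 1 − (1 − 0.90774)(1 − 0.74415) = 0.976

0.976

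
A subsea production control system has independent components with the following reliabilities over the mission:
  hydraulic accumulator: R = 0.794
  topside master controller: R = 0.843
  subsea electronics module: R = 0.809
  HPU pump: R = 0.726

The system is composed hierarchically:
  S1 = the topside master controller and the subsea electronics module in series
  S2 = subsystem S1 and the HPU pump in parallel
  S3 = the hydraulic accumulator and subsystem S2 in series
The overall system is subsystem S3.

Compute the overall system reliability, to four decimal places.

Series (topside master controller and subsea electronics module): 0.843000 × 0.809000 = 0.681987
Parallel ([0.681987] and HPU pump): 1 − (1 − 0.681987)(1 − 0.726000) = 0.912864
Series (hydraulic accumulator and [0.912864]): 0.794000 × 0.912864 = 0.7248

0.7248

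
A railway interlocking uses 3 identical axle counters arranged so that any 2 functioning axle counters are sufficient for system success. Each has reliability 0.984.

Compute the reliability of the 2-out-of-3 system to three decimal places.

0.999

R = Σ_{i=2}^{3} C(3,i) p^i (1−p)^{3−i} with p = 0.984
C(3,2)·0.984^2·0.016^1 = 0.04648
C(3,3)·0.984^3·0.016^0 = 0.95276
Sum = 0.999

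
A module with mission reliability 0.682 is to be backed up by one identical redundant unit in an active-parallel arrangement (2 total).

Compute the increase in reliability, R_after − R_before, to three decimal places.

0.217

R_before = 0.682
R_after = 1 − (1 − 0.682)^2 = 0.899
ΔR = 0.899 − 0.682 = 0.217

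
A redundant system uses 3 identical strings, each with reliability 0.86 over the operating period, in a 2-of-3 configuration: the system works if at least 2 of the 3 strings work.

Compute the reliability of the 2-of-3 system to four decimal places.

R = Σ_{i=2}^{3} C(3,i) p^i (1−p)^{3−i} with p = 0.86
C(3,2)·0.86^2·0.14^1 = 0.310632
C(3,3)·0.86^3·0.14^0 = 0.636056
Sum = 0.9467

0.9467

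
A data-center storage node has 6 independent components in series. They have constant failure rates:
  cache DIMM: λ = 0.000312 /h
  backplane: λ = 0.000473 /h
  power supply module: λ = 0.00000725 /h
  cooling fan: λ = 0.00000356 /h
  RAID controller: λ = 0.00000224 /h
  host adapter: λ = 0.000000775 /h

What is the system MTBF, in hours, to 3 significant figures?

Series of exponential components: λ_sys = Σ λ_i
λ_sys = 0.000312 + 0.000473 + 0.00000725 + 0.00000356 + 0.00000224 + 0.000000775 = 7.9882e-04 /h
MTBF = 1 / λ_sys = 1250 h

1250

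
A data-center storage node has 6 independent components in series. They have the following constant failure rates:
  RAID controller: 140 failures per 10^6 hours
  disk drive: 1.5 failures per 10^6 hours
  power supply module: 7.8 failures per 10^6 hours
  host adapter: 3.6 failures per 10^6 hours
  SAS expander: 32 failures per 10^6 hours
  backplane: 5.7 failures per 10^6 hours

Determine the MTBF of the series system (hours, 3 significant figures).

5250

Series of exponential components: λ_sys = Σ λ_i
λ_sys = 0.00014 + 0.0000015 + 0.0000078 + 0.0000036 + 0.000032 + 0.0000057 = 1.9060e-04 /h
MTBF = 1 / λ_sys = 5250 h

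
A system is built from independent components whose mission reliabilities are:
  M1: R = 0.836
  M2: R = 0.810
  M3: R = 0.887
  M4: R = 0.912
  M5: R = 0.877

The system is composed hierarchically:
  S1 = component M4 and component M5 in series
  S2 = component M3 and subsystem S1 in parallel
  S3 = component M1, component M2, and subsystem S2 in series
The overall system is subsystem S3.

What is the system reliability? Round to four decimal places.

Series (M4 and M5): 0.912000 × 0.877000 = 0.799824
Parallel (M3 and [0.799824]): 1 − (1 − 0.887000)(1 − 0.799824) = 0.977380
Series (M1, M2, and [0.977380]): 0.836000 × 0.810000 × 0.977380 = 0.6618

0.6618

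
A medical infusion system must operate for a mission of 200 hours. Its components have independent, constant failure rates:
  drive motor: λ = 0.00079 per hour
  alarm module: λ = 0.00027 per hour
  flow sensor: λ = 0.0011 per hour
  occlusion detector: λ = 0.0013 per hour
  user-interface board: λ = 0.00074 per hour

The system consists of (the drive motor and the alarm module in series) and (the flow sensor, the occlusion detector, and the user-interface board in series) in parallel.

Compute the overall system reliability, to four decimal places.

0.9109

R(drive motor) = exp(−0.00079 × 200) = 0.853850
R(alarm module) = exp(−0.00027 × 200) = 0.947432
R(flow sensor) = exp(−0.0011 × 200) = 0.802519
R(occlusion detector) = exp(−0.0013 × 200) = 0.771052
R(user-interface board) = exp(−0.00074 × 200) = 0.862431
Series (drive motor and alarm module): 0.853850 × 0.947432 = 0.808965
Series (flow sensor, occlusion detector, and user-interface board): 0.802519 × 0.771052 × 0.862431 = 0.533658
Parallel ([0.808965] and [0.533658]): 1 − (1 − 0.808965)(1 − 0.533658) = 0.9109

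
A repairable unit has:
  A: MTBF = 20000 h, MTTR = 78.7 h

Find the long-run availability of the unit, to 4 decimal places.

A(A) = MTBF/(MTBF+MTTR) = 20000/(20000+78.7) = 0.9961

0.9961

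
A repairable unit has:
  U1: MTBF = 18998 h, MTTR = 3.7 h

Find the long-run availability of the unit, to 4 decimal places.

A(U1) = MTBF/(MTBF+MTTR) = 18998/(18998+3.7) = 0.9998

0.9998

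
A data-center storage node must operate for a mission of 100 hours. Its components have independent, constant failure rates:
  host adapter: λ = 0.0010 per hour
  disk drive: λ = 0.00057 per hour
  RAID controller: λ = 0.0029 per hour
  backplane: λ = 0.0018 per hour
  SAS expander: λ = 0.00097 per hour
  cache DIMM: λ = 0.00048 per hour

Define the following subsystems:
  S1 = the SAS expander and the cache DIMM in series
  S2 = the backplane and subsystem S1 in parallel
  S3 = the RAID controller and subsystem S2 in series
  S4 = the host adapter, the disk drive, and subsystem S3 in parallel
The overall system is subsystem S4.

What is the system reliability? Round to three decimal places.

0.999

R(host adapter) = exp(−0.0010 × 100) = 0.90484
R(disk drive) = exp(−0.00057 × 100) = 0.94459
R(RAID controller) = exp(−0.0029 × 100) = 0.74826
R(backplane) = exp(−0.0018 × 100) = 0.83527
R(SAS expander) = exp(−0.00097 × 100) = 0.90756
R(cache DIMM) = exp(−0.00048 × 100) = 0.95313
Series (SAS expander and cache DIMM): 0.90756 × 0.95313 = 0.86502
Parallel (backplane and [0.86502]): 1 − (1 − 0.83527)(1 − 0.86502) = 0.97776
Series (RAID controller and [0.97776]): 0.74826 × 0.97776 = 0.73162
Parallel (host adapter, disk drive, and [0.73162]): 1 − (1 − 0.90484)(1 − 0.94459)(1 − 0.73162) = 0.999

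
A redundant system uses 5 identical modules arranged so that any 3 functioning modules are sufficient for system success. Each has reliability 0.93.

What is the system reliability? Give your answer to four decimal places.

0.9969

R = Σ_{i=3}^{5} C(5,i) p^i (1−p)^{5−i} with p = 0.93
C(5,3)·0.93^3·0.07^2 = 0.039413
C(5,4)·0.93^4·0.07^1 = 0.261818
C(5,5)·0.93^5·0.07^0 = 0.695688
Sum = 0.9969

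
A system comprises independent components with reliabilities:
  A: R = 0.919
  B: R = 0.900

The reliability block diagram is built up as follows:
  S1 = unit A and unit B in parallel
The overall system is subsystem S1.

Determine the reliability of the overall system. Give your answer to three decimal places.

0.992

Parallel (A and B): 1 − (1 − 0.91900)(1 − 0.90000) = 0.992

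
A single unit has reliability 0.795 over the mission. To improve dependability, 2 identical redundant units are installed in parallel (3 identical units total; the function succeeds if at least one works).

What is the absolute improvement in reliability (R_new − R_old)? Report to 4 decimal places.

R_before = 0.795
R_after = 1 − (1 − 0.795)^3 = 0.9914
ΔR = 0.9914 − 0.795 = 0.1964

0.1964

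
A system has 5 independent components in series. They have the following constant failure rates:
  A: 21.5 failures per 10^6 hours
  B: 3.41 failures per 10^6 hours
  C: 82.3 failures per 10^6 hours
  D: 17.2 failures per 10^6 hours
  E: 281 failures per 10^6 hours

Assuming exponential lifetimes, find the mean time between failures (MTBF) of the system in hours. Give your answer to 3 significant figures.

2470

Series of exponential components: λ_sys = Σ λ_i
λ_sys = 0.0000215 + 0.00000341 + 0.0000823 + 0.0000172 + 0.000281 = 4.0541e-04 /h
MTBF = 1 / λ_sys = 2470 h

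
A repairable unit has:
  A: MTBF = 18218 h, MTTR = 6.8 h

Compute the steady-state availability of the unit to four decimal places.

0.9996

A(A) = MTBF/(MTBF+MTTR) = 18218/(18218+6.8) = 0.9996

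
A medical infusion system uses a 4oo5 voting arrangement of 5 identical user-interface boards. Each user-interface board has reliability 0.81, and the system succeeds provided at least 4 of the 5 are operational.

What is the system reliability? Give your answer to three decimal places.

0.758

R = Σ_{i=4}^{5} C(5,i) p^i (1−p)^{5−i} with p = 0.81
C(5,4)·0.81^4·0.19^1 = 0.40894
C(5,5)·0.81^5·0.19^0 = 0.34868
Sum = 0.758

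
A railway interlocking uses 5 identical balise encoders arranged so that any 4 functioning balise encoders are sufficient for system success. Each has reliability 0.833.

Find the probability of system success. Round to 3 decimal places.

0.803

R = Σ_{i=4}^{5} C(5,i) p^i (1−p)^{5−i} with p = 0.833
C(5,4)·0.833^4·0.167^1 = 0.40204
C(5,5)·0.833^5·0.167^0 = 0.40107
Sum = 0.803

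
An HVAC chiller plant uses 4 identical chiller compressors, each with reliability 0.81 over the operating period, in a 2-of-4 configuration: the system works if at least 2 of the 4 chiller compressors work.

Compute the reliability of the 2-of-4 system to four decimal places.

0.9765

R = Σ_{i=2}^{4} C(4,i) p^i (1−p)^{4−i} with p = 0.81
C(4,2)·0.81^2·0.19^2 = 0.142111
C(4,3)·0.81^3·0.19^1 = 0.403895
C(4,4)·0.81^4·0.19^0 = 0.430467
Sum = 0.9765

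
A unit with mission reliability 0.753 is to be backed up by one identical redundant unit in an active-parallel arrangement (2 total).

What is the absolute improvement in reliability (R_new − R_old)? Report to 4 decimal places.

0.1860

R_before = 0.753
R_after = 1 − (1 − 0.753)^2 = 0.9390
ΔR = 0.9390 − 0.753 = 0.1860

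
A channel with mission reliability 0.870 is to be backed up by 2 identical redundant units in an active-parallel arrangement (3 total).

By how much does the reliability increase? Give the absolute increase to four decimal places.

0.1278

R_before = 0.870
R_after = 1 − (1 − 0.870)^3 = 0.9978
ΔR = 0.9978 − 0.870 = 0.1278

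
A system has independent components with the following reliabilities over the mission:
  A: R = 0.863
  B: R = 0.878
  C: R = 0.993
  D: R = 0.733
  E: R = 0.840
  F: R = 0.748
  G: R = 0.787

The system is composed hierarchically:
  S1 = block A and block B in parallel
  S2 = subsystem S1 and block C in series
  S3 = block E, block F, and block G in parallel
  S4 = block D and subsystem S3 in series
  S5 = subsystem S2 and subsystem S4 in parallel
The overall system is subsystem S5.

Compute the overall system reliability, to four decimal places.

0.9936

Parallel (A and B): 1 − (1 − 0.863000)(1 − 0.878000) = 0.983286
Series ([0.983286] and C): 0.983286 × 0.993000 = 0.976403
Parallel (E, F, and G): 1 − (1 − 0.840000)(1 − 0.748000)(1 − 0.787000) = 0.991412
Series (D and [0.991412]): 0.733000 × 0.991412 = 0.726705
Parallel ([0.976403] and [0.726705]): 1 − (1 − 0.976403)(1 − 0.726705) = 0.9936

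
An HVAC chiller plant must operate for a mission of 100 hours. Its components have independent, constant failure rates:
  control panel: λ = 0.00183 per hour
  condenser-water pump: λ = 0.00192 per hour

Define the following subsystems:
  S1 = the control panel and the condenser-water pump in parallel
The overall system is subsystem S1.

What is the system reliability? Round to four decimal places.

0.9708

R(control panel) = exp(−0.00183 × 100) = 0.832768
R(condenser-water pump) = exp(−0.00192 × 100) = 0.825307
Parallel (control panel and condenser-water pump): 1 − (1 − 0.832768)(1 − 0.825307) = 0.9708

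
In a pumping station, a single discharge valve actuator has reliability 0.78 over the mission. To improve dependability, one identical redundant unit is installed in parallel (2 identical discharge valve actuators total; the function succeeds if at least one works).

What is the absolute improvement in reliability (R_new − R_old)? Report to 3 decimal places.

0.172

R_before = 0.78
R_after = 1 − (1 − 0.78)^2 = 0.952
ΔR = 0.952 − 0.78 = 0.172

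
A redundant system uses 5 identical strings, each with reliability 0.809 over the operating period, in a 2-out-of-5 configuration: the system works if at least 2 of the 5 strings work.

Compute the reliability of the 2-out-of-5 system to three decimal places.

R = Σ_{i=2}^{5} C(5,i) p^i (1−p)^{5−i} with p = 0.809
C(5,2)·0.809^2·0.191^3 = 0.04560
C(5,3)·0.809^3·0.191^2 = 0.19316
C(5,4)·0.809^4·0.191^1 = 0.40907
C(5,5)·0.809^5·0.191^0 = 0.34653
Sum = 0.994

0.994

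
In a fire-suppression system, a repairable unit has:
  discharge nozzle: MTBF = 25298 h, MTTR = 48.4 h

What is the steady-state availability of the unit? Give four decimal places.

A(discharge nozzle) = MTBF/(MTBF+MTTR) = 25298/(25298+48.4) = 0.9981

0.9981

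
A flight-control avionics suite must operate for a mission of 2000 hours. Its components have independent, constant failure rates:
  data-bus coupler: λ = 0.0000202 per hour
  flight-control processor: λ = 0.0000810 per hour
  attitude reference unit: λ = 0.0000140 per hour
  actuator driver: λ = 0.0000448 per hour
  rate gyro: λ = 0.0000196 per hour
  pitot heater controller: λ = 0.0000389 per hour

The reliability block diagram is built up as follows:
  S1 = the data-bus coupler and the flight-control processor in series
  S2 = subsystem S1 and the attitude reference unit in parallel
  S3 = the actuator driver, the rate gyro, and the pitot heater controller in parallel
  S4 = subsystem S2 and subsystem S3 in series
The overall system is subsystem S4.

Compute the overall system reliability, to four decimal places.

R(data-bus coupler) = exp(−0.0000202 × 2000) = 0.960405
R(flight-control processor) = exp(−0.0000810 × 2000) = 0.850441
R(attitude reference unit) = exp(−0.0000140 × 2000) = 0.972388
R(actuator driver) = exp(−0.0000448 × 2000) = 0.914297
R(rate gyro) = exp(−0.0000196 × 2000) = 0.961558
R(pitot heater controller) = exp(−0.0000389 × 2000) = 0.925149
Series (data-bus coupler and flight-control processor): 0.960405 × 0.850441 = 0.816768
Parallel ([0.816768] and attitude reference unit): 1 − (1 − 0.816768)(1 − 0.972388) = 0.994941
Parallel (actuator driver, rate gyro, and pitot heater controller): 1 − (1 − 0.914297)(1 − 0.961558)(1 − 0.925149) = 0.999753
Series ([0.994941] and [0.999753]): 0.994941 × 0.999753 = 0.9947

0.9947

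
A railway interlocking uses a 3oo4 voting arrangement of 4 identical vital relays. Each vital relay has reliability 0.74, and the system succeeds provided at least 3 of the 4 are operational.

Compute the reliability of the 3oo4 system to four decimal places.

0.7213

R = Σ_{i=3}^{4} C(4,i) p^i (1−p)^{4−i} with p = 0.74
C(4,3)·0.74^3·0.26^1 = 0.421433
C(4,4)·0.74^4·0.26^0 = 0.299866
Sum = 0.7213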